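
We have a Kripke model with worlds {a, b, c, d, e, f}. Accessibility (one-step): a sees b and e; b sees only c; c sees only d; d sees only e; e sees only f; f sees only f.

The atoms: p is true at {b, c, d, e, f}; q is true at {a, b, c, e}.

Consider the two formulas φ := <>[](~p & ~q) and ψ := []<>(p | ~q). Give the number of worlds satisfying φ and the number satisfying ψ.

For <>[](~p & ~q):
a: successors {b, e}; [](~p & ~q) there: b:F, e:F. ✗
b: successors {c}; [](~p & ~q) there: c:F. ✗
c: successors {d}; [](~p & ~q) there: d:F. ✗
d: successors {e}; [](~p & ~q) there: e:F. ✗
e: successors {f}; [](~p & ~q) there: f:F. ✗
f: successors {f}; [](~p & ~q) there: f:F. ✗
— 0 worlds.
For []<>(p | ~q):
a: successors {b, e}; <>(p | ~q) there: b:T, e:T. ✓
b: successors {c}; <>(p | ~q) there: c:T. ✓
c: successors {d}; <>(p | ~q) there: d:T. ✓
d: successors {e}; <>(p | ~q) there: e:T. ✓
e: successors {f}; <>(p | ~q) there: f:T. ✓
f: successors {f}; <>(p | ~q) there: f:T. ✓
— 6 worlds.

0 and 6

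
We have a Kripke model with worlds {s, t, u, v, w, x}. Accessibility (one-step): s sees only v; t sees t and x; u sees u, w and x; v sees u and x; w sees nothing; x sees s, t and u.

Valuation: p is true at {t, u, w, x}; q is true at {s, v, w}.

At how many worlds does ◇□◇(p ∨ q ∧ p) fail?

2

s: successors {v}; □◇(p ∨ q ∧ p) there: v:T. ✓
t: successors {t, x}; □◇(p ∨ q ∧ p) there: t:T, x:F. ✓
u: successors {u, w, x}; □◇(p ∨ q ∧ p) there: u:F, w:T, x:F. ✓
v: successors {u, x}; □◇(p ∨ q ∧ p) there: u:F, x:F. ✗
w: no successors, so ◇□◇(p ∨ q ∧ p) fails. ✗
x: successors {s, t, u}; □◇(p ∨ q ∧ p) there: s:T, t:T, u:F. ✓
Satisfying worlds: {s, t, u, x}.
So ◇□◇(p ∨ q ∧ p) fails at the other 2 worlds.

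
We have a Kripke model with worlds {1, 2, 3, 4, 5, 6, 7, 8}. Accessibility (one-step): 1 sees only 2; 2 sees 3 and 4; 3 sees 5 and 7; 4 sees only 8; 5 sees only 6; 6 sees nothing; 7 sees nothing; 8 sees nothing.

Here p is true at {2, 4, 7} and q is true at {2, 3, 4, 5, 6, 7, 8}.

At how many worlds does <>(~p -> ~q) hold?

3

1: successors {2}; ~p -> ~q there: 2:T. ✓
2: successors {3, 4}; ~p -> ~q there: 3:F, 4:T. ✓
3: successors {5, 7}; ~p -> ~q there: 5:F, 7:T. ✓
4: successors {8}; ~p -> ~q there: 8:F. ✗
5: successors {6}; ~p -> ~q there: 6:F. ✗
6: no successors, so <>(~p -> ~q) fails. ✗
7: no successors, so <>(~p -> ~q) fails. ✗
8: no successors, so <>(~p -> ~q) fails. ✗
Satisfying worlds: {1, 2, 3}.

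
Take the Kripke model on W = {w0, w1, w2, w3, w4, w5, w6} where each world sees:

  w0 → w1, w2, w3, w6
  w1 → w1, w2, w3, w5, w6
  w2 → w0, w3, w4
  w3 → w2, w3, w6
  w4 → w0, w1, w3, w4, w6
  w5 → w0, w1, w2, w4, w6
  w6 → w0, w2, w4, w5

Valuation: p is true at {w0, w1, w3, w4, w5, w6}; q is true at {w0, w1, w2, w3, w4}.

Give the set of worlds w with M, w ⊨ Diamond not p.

{w0, w1, w3, w5, w6}

w0: successors {w1, w2, w3, w6}; not p there: w1:F, w2:T, w3:F, w6:F. ✓
w1: successors {w1, w2, w3, w5, w6}; not p there: w1:F, w2:T, w3:F, w5:F, w6:F. ✓
w2: successors {w0, w3, w4}; not p there: w0:F, w3:F, w4:F. ✗
w3: successors {w2, w3, w6}; not p there: w2:T, w3:F, w6:F. ✓
w4: successors {w0, w1, w3, w4, w6}; not p there: w0:F, w1:F, w3:F, w4:F, w6:F. ✗
w5: successors {w0, w1, w2, w4, w6}; not p there: w0:F, w1:F, w2:T, w4:F, w6:F. ✓
w6: successors {w0, w2, w4, w5}; not p there: w0:F, w2:T, w4:F, w5:F. ✓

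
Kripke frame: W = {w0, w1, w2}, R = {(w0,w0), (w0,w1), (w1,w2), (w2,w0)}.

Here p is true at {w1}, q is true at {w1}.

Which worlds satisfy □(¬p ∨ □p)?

w0: successors {w0, w1}; ¬p ∨ □p there: w0:T, w1:F. ✗
w1: successors {w2}; ¬p ∨ □p there: w2:T. ✓
w2: successors {w0}; ¬p ∨ □p there: w0:T. ✓

{w1, w2}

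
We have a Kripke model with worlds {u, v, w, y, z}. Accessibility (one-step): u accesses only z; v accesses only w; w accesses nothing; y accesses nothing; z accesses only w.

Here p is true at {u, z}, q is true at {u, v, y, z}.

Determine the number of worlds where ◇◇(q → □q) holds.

u: successors {z}; ◇(q → □q) there: z:T. ✓
v: successors {w}; ◇(q → □q) there: w:F. ✗
w: no successors, so ◇◇(q → □q) fails. ✗
y: no successors, so ◇◇(q → □q) fails. ✗
z: successors {w}; ◇(q → □q) there: w:F. ✗
Satisfying worlds: {u}.

1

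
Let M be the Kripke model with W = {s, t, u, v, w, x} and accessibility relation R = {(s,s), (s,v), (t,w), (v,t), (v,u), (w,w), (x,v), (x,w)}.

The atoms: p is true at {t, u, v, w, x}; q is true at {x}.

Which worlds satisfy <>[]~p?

{v}

s: successors {s, v}; []~p there: s:F, v:F. ✗
t: successors {w}; []~p there: w:F. ✗
u: no successors, so <>[]~p fails. ✗
v: successors {t, u}; []~p there: t:F, u:T. ✓
w: successors {w}; []~p there: w:F. ✗
x: successors {v, w}; []~p there: v:F, w:F. ✗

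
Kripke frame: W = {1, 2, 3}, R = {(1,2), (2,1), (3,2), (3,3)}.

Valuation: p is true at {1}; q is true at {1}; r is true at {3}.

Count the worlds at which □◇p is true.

1

1: successors {2}; ◇p there: 2:T. ✓
2: successors {1}; ◇p there: 1:F. ✗
3: successors {2, 3}; ◇p there: 2:T, 3:F. ✗
Satisfying worlds: {1}.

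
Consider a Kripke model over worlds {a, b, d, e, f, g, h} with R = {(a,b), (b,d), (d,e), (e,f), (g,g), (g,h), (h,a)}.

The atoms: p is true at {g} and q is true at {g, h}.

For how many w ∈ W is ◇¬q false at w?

2

a: successors {b}; ¬q there: b:T. ✓
b: successors {d}; ¬q there: d:T. ✓
d: successors {e}; ¬q there: e:T. ✓
e: successors {f}; ¬q there: f:T. ✓
f: no successors, so ◇¬q fails. ✗
g: successors {g, h}; ¬q there: g:F, h:F. ✗
h: successors {a}; ¬q there: a:T. ✓
Satisfying worlds: {a, b, d, e, h}.
So ◇¬q fails at the other 2 worlds.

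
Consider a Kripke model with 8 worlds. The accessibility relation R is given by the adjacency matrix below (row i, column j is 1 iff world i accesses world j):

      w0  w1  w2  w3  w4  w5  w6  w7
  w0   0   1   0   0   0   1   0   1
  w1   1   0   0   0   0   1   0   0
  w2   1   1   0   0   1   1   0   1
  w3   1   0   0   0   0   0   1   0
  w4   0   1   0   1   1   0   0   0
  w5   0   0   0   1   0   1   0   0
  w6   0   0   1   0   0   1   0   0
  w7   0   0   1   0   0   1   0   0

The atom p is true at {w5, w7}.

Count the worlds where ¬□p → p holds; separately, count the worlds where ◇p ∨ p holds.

For ¬□p → p:
w0: ¬□p is T, p is F. ✗
w1: ¬□p is T, p is F. ✗
w2: ¬□p is T, p is F. ✗
w3: ¬□p is T, p is F. ✗
w4: ¬□p is T, p is F. ✗
w5: ¬□p is T, p is T. ✓
w6: ¬□p is T, p is F. ✗
w7: ¬□p is T, p is T. ✓
— 2 worlds.
For ◇p ∨ p:
w0: ◇p is T, p is F. ✓
w1: ◇p is T, p is F. ✓
w2: ◇p is T, p is F. ✓
w3: ◇p is F, p is F. ✗
w4: ◇p is F, p is F. ✗
w5: ◇p is T, p is T. ✓
w6: ◇p is T, p is F. ✓
w7: ◇p is T, p is T. ✓
— 6 worlds.

2 and 6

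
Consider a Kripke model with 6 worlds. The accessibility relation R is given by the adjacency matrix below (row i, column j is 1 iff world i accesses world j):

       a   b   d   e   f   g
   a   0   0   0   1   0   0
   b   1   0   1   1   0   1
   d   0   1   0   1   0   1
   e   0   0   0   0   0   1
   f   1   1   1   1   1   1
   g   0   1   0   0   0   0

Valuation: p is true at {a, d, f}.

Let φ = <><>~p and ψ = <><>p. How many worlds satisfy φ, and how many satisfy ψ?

For <><>~p:
a: successors {e}; <>~p there: e:T. ✓
b: successors {a, d, e, g}; <>~p there: a:T, d:T, e:T, g:T. ✓
d: successors {b, e, g}; <>~p there: b:T, e:T, g:T. ✓
e: successors {g}; <>~p there: g:T. ✓
f: successors {a, b, d, e, f, g}; <>~p there: a:T, b:T, d:T, e:T, f:T, g:T. ✓
g: successors {b}; <>~p there: b:T. ✓
— 6 worlds.
For <><>p:
a: successors {e}; <>p there: e:F. ✗
b: successors {a, d, e, g}; <>p there: a:F, d:F, e:F, g:F. ✗
d: successors {b, e, g}; <>p there: b:T, e:F, g:F. ✓
e: successors {g}; <>p there: g:F. ✗
f: successors {a, b, d, e, f, g}; <>p there: a:F, b:T, d:F, e:F, f:T, g:F. ✓
g: successors {b}; <>p there: b:T. ✓
— 3 worlds.

6 and 3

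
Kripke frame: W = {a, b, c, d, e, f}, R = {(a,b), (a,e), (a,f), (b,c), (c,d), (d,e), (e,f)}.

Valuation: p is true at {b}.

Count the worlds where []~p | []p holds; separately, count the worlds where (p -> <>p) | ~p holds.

5 and 5

For []~p | []p:
a: []~p is F, []p is F. ✗
b: []~p is T, []p is F. ✓
c: []~p is T, []p is F. ✓
d: []~p is T, []p is F. ✓
e: []~p is T, []p is F. ✓
f: []~p is T, []p is T. ✓
— 5 worlds.
For (p -> <>p) | ~p:
a: p -> <>p is T, ~p is T. ✓
b: p -> <>p is F, ~p is F. ✗
c: p -> <>p is T, ~p is T. ✓
d: p -> <>p is T, ~p is T. ✓
e: p -> <>p is T, ~p is T. ✓
f: p -> <>p is T, ~p is T. ✓
— 5 worlds.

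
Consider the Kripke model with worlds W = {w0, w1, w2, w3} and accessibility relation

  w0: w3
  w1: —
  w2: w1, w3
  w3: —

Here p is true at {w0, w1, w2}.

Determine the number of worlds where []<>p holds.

w0: successors {w3}; <>p there: w3:F. ✗
w1: no successors, so []<>p holds vacuously. ✓
w2: successors {w1, w3}; <>p there: w1:F, w3:F. ✗
w3: no successors, so []<>p holds vacuously. ✓
Satisfying worlds: {w1, w3}.

2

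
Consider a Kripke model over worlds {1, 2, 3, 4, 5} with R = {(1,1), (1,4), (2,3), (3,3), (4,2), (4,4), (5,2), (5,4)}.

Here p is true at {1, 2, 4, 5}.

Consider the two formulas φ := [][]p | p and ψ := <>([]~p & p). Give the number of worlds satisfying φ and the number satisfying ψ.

For [][]p | p:
1: [][]p is T, p is T. ✓
2: [][]p is F, p is T. ✓
3: [][]p is F, p is F. ✗
4: [][]p is F, p is T. ✓
5: [][]p is F, p is T. ✓
— 4 worlds.
For <>([]~p & p):
1: successors {1, 4}; []~p & p there: 1:F, 4:F. ✗
2: successors {3}; []~p & p there: 3:F. ✗
3: successors {3}; []~p & p there: 3:F. ✗
4: successors {2, 4}; []~p & p there: 2:T, 4:F. ✓
5: successors {2, 4}; []~p & p there: 2:T, 4:F. ✓
— 2 worlds.

4 and 2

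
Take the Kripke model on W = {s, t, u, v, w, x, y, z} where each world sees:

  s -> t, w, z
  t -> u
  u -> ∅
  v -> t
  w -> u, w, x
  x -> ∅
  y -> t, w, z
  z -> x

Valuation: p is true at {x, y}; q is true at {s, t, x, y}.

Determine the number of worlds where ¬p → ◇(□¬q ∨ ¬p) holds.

s: ¬p is T, ◇(□¬q ∨ ¬p) is T. ✓
t: ¬p is T, ◇(□¬q ∨ ¬p) is T. ✓
u: ¬p is T, ◇(□¬q ∨ ¬p) is F. ✗
v: ¬p is T, ◇(□¬q ∨ ¬p) is T. ✓
w: ¬p is T, ◇(□¬q ∨ ¬p) is T. ✓
x: ¬p is F, ◇(□¬q ∨ ¬p) is F. ✓
y: ¬p is F, ◇(□¬q ∨ ¬p) is T. ✓
z: ¬p is T, ◇(□¬q ∨ ¬p) is T. ✓
Satisfying worlds: {s, t, v, w, x, y, z}.

7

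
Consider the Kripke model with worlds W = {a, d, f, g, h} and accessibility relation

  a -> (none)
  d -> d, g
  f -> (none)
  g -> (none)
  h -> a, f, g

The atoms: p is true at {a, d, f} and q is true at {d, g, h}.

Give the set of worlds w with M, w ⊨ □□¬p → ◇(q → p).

a: □□¬p is T, ◇(q → p) is F. ✗
d: □□¬p is F, ◇(q → p) is T. ✓
f: □□¬p is T, ◇(q → p) is F. ✗
g: □□¬p is T, ◇(q → p) is F. ✗
h: □□¬p is T, ◇(q → p) is T. ✓

{d, h}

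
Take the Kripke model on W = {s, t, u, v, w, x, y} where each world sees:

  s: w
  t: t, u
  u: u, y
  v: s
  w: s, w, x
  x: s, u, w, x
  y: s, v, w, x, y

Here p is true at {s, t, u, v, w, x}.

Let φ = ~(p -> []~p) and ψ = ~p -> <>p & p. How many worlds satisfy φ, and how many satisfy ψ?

For ~(p -> []~p):
s: p -> []~p is F. ✓
t: p -> []~p is F. ✓
u: p -> []~p is F. ✓
v: p -> []~p is F. ✓
w: p -> []~p is F. ✓
x: p -> []~p is F. ✓
y: p -> []~p is T. ✗
— 6 worlds.
For ~p -> <>p & p:
s: ~p is F, <>p & p is T. ✓
t: ~p is F, <>p & p is T. ✓
u: ~p is F, <>p & p is T. ✓
v: ~p is F, <>p & p is T. ✓
w: ~p is F, <>p & p is T. ✓
x: ~p is F, <>p & p is T. ✓
y: ~p is T, <>p & p is F. ✗
— 6 worlds.

6 and 6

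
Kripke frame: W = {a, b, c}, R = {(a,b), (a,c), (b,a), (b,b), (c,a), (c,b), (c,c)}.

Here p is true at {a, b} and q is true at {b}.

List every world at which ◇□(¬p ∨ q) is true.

a: successors {b, c}; □(¬p ∨ q) there: b:F, c:F. ✗
b: successors {a, b}; □(¬p ∨ q) there: a:T, b:F. ✓
c: successors {a, b, c}; □(¬p ∨ q) there: a:T, b:F, c:F. ✓

{b, c}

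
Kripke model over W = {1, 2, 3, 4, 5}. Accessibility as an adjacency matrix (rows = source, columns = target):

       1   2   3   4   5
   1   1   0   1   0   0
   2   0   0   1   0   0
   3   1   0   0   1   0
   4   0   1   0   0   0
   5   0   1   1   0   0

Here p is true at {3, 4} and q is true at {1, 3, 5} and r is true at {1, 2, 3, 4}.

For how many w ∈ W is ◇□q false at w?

1: successors {1, 3}; □q there: 1:T, 3:F. ✓
2: successors {3}; □q there: 3:F. ✗
3: successors {1, 4}; □q there: 1:T, 4:F. ✓
4: successors {2}; □q there: 2:T. ✓
5: successors {2, 3}; □q there: 2:T, 3:F. ✓
Satisfying worlds: {1, 3, 4, 5}.
So ◇□q fails at the other 1 world.

1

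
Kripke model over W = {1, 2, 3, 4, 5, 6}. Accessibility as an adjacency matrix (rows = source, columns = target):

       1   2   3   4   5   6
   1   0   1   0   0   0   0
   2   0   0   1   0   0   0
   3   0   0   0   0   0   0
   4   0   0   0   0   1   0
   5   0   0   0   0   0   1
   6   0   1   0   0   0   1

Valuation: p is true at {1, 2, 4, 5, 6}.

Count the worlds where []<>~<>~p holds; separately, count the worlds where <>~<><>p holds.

For []<>~<>~p:
1: successors {2}; <>~<>~p there: 2:T. ✓
2: successors {3}; <>~<>~p there: 3:F. ✗
3: no successors, so []<>~<>~p holds vacuously. ✓
4: successors {5}; <>~<>~p there: 5:T. ✓
5: successors {6}; <>~<>~p there: 6:T. ✓
6: successors {2, 6}; <>~<>~p there: 2:T, 6:T. ✓
— 5 worlds.
For <>~<><>p:
1: successors {2}; ~<><>p there: 2:T. ✓
2: successors {3}; ~<><>p there: 3:T. ✓
3: no successors, so <>~<><>p fails. ✗
4: successors {5}; ~<><>p there: 5:F. ✗
5: successors {6}; ~<><>p there: 6:F. ✗
6: successors {2, 6}; ~<><>p there: 2:T, 6:F. ✓
— 3 worlds.

5 and 3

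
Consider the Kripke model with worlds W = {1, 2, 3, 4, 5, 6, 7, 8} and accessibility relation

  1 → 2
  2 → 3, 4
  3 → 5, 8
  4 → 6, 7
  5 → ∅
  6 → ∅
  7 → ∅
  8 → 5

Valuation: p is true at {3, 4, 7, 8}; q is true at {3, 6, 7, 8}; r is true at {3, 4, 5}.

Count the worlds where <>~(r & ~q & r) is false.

1: successors {2}; ~(r & ~q & r) there: 2:T. ✓
2: successors {3, 4}; ~(r & ~q & r) there: 3:T, 4:F. ✓
3: successors {5, 8}; ~(r & ~q & r) there: 5:F, 8:T. ✓
4: successors {6, 7}; ~(r & ~q & r) there: 6:T, 7:T. ✓
5: no successors, so <>~(r & ~q & r) fails. ✗
6: no successors, so <>~(r & ~q & r) fails. ✗
7: no successors, so <>~(r & ~q & r) fails. ✗
8: successors {5}; ~(r & ~q & r) there: 5:F. ✗
Satisfying worlds: {1, 2, 3, 4}.
So <>~(r & ~q & r) fails at the other 4 worlds.

4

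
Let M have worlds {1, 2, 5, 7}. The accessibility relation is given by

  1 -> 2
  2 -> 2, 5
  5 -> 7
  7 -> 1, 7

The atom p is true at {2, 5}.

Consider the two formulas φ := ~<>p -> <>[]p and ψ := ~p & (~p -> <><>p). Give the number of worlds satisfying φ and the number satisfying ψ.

3 and 2

For ~<>p -> <>[]p:
1: ~<>p is F, <>[]p is T. ✓
2: ~<>p is F, <>[]p is T. ✓
5: ~<>p is T, <>[]p is F. ✗
7: ~<>p is T, <>[]p is T. ✓
— 3 worlds.
For ~p & (~p -> <><>p):
1: ~p is T, ~p -> <><>p is T. ✓
2: ~p is F, ~p -> <><>p is T. ✗
5: ~p is F, ~p -> <><>p is T. ✗
7: ~p is T, ~p -> <><>p is T. ✓
— 2 worlds.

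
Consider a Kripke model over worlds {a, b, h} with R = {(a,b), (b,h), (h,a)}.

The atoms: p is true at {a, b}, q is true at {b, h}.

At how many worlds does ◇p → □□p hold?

a: ◇p is T, □□p is F. ✗
b: ◇p is F, □□p is T. ✓
h: ◇p is T, □□p is T. ✓
Satisfying worlds: {b, h}.

2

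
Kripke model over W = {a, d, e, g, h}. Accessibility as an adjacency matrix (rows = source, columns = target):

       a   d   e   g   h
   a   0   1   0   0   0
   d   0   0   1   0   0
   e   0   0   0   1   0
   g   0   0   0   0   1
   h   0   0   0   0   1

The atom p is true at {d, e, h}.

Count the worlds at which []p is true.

4

a: successors {d}; p there: d:T. ✓
d: successors {e}; p there: e:T. ✓
e: successors {g}; p there: g:F. ✗
g: successors {h}; p there: h:T. ✓
h: successors {h}; p there: h:T. ✓
Satisfying worlds: {a, d, g, h}.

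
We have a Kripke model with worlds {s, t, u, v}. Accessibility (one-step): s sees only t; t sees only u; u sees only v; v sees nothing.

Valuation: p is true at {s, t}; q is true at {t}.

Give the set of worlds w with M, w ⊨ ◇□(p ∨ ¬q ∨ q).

s: successors {t}; □(p ∨ ¬q ∨ q) there: t:T. ✓
t: successors {u}; □(p ∨ ¬q ∨ q) there: u:T. ✓
u: successors {v}; □(p ∨ ¬q ∨ q) there: v:T. ✓
v: no successors, so ◇□(p ∨ ¬q ∨ q) fails. ✗

{s, t, u}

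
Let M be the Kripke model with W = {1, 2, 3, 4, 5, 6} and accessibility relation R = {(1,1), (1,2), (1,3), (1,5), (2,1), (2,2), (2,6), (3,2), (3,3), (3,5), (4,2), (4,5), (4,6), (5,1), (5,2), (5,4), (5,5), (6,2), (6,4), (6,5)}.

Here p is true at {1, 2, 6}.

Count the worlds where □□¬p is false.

6

1: successors {1, 2, 3, 5}; □¬p there: 1:F, 2:F, 3:F, 5:F. ✗
2: successors {1, 2, 6}; □¬p there: 1:F, 2:F, 6:F. ✗
3: successors {2, 3, 5}; □¬p there: 2:F, 3:F, 5:F. ✗
4: successors {2, 5, 6}; □¬p there: 2:F, 5:F, 6:F. ✗
5: successors {1, 2, 4, 5}; □¬p there: 1:F, 2:F, 4:F, 5:F. ✗
6: successors {2, 4, 5}; □¬p there: 2:F, 4:F, 5:F. ✗
Satisfying worlds: ∅.
So □□¬p fails at the other 6 worlds.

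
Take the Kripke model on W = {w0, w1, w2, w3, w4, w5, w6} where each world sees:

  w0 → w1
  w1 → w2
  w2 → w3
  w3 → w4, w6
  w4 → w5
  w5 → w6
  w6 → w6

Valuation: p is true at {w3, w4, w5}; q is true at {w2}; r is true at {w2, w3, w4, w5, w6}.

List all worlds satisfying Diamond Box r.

w0: successors {w1}; Box r there: w1:T. ✓
w1: successors {w2}; Box r there: w2:T. ✓
w2: successors {w3}; Box r there: w3:T. ✓
w3: successors {w4, w6}; Box r there: w4:T, w6:T. ✓
w4: successors {w5}; Box r there: w5:T. ✓
w5: successors {w6}; Box r there: w6:T. ✓
w6: successors {w6}; Box r there: w6:T. ✓

{w0, w1, w2, w3, w4, w5, w6}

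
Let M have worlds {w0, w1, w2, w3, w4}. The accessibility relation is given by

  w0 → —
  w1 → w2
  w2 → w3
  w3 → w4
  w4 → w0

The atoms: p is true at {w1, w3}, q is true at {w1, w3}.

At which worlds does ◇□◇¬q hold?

{w1, w2, w4}

w0: no successors, so ◇□◇¬q fails. ✗
w1: successors {w2}; □◇¬q there: w2:T. ✓
w2: successors {w3}; □◇¬q there: w3:T. ✓
w3: successors {w4}; □◇¬q there: w4:F. ✗
w4: successors {w0}; □◇¬q there: w0:T. ✓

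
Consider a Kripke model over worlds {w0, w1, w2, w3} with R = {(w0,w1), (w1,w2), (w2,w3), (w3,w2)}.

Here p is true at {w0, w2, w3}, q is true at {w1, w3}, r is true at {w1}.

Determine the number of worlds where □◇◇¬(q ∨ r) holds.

w0: successors {w1}; ◇◇¬(q ∨ r) there: w1:F. ✗
w1: successors {w2}; ◇◇¬(q ∨ r) there: w2:T. ✓
w2: successors {w3}; ◇◇¬(q ∨ r) there: w3:F. ✗
w3: successors {w2}; ◇◇¬(q ∨ r) there: w2:T. ✓
Satisfying worlds: {w1, w3}.

2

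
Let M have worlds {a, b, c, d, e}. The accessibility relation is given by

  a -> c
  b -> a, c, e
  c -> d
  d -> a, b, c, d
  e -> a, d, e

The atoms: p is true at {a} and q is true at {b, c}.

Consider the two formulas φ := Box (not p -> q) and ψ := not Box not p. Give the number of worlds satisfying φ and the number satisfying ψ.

For Box (not p -> q):
a: successors {c}; not p -> q there: c:T. ✓
b: successors {a, c, e}; not p -> q there: a:T, c:T, e:F. ✗
c: successors {d}; not p -> q there: d:F. ✗
d: successors {a, b, c, d}; not p -> q there: a:T, b:T, c:T, d:F. ✗
e: successors {a, d, e}; not p -> q there: a:T, d:F, e:F. ✗
— 1 world.
For not Box not p:
a: Box not p is T. ✗
b: Box not p is F. ✓
c: Box not p is T. ✗
d: Box not p is F. ✓
e: Box not p is F. ✓
— 3 worlds.

1 and 3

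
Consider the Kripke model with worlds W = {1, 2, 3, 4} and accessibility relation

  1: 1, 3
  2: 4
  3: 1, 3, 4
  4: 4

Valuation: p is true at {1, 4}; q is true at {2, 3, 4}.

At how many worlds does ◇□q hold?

1: successors {1, 3}; □q there: 1:F, 3:F. ✗
2: successors {4}; □q there: 4:T. ✓
3: successors {1, 3, 4}; □q there: 1:F, 3:F, 4:T. ✓
4: successors {4}; □q there: 4:T. ✓
Satisfying worlds: {2, 3, 4}.

3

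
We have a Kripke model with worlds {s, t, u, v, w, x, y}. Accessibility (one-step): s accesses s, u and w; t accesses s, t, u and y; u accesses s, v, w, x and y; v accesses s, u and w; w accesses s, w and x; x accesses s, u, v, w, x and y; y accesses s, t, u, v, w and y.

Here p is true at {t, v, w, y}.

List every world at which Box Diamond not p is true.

{s, t, u, v, w, x, y}

s: successors {s, u, w}; Diamond not p there: s:T, u:T, w:T. ✓
t: successors {s, t, u, y}; Diamond not p there: s:T, t:T, u:T, y:T. ✓
u: successors {s, v, w, x, y}; Diamond not p there: s:T, v:T, w:T, x:T, y:T. ✓
v: successors {s, u, w}; Diamond not p there: s:T, u:T, w:T. ✓
w: successors {s, w, x}; Diamond not p there: s:T, w:T, x:T. ✓
x: successors {s, u, v, w, x, y}; Diamond not p there: s:T, u:T, v:T, w:T, x:T, y:T. ✓
y: successors {s, t, u, v, w, y}; Diamond not p there: s:T, t:T, u:T, v:T, w:T, y:T. ✓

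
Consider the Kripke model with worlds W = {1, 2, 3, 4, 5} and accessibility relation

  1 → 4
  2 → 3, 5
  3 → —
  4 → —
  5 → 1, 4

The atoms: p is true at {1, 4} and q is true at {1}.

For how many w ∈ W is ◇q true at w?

1: successors {4}; q there: 4:F. ✗
2: successors {3, 5}; q there: 3:F, 5:F. ✗
3: no successors, so ◇q fails. ✗
4: no successors, so ◇q fails. ✗
5: successors {1, 4}; q there: 1:T, 4:F. ✓
Satisfying worlds: {5}.

1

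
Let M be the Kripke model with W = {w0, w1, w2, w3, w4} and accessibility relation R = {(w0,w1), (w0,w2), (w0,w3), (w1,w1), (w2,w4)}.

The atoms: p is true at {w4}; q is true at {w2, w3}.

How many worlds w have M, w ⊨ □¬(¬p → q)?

3

w0: successors {w1, w2, w3}; ¬(¬p → q) there: w1:T, w2:F, w3:F. ✗
w1: successors {w1}; ¬(¬p → q) there: w1:T. ✓
w2: successors {w4}; ¬(¬p → q) there: w4:F. ✗
w3: no successors, so □¬(¬p → q) holds vacuously. ✓
w4: no successors, so □¬(¬p → q) holds vacuously. ✓
Satisfying worlds: {w1, w3, w4}.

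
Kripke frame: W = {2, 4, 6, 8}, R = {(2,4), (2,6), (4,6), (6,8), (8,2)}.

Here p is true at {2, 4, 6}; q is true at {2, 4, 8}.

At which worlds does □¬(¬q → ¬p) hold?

2: successors {4, 6}; ¬(¬q → ¬p) there: 4:F, 6:T. ✗
4: successors {6}; ¬(¬q → ¬p) there: 6:T. ✓
6: successors {8}; ¬(¬q → ¬p) there: 8:F. ✗
8: successors {2}; ¬(¬q → ¬p) there: 2:F. ✗

{4}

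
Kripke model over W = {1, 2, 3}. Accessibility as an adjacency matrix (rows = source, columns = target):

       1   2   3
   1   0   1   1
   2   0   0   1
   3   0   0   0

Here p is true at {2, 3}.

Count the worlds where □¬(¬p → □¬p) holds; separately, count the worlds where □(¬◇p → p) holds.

For □¬(¬p → □¬p):
1: successors {2, 3}; ¬(¬p → □¬p) there: 2:F, 3:F. ✗
2: successors {3}; ¬(¬p → □¬p) there: 3:F. ✗
3: no successors, so □¬(¬p → □¬p) holds vacuously. ✓
— 1 world.
For □(¬◇p → p):
1: successors {2, 3}; ¬◇p → p there: 2:T, 3:T. ✓
2: successors {3}; ¬◇p → p there: 3:T. ✓
3: no successors, so □(¬◇p → p) holds vacuously. ✓
— 3 worlds.

1 and 3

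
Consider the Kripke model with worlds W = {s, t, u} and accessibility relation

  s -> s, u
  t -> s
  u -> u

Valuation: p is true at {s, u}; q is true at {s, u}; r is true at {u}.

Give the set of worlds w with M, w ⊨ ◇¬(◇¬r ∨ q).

s: successors {s, u}; ¬(◇¬r ∨ q) there: s:F, u:F. ✗
t: successors {s}; ¬(◇¬r ∨ q) there: s:F. ✗
u: successors {u}; ¬(◇¬r ∨ q) there: u:F. ✗

∅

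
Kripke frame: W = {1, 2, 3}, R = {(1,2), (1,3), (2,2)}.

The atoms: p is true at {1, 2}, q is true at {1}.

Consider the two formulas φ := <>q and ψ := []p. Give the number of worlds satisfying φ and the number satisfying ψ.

For <>q:
1: successors {2, 3}; q there: 2:F, 3:F. ✗
2: successors {2}; q there: 2:F. ✗
3: no successors, so <>q fails. ✗
— 0 worlds.
For []p:
1: successors {2, 3}; p there: 2:T, 3:F. ✗
2: successors {2}; p there: 2:T. ✓
3: no successors, so []p holds vacuously. ✓
— 2 worlds.

0 and 2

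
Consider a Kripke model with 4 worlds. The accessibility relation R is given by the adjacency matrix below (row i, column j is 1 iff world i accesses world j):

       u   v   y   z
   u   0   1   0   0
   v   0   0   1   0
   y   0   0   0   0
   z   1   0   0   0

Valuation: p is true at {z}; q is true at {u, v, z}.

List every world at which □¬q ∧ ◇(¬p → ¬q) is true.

{v}

u: □¬q is F, ◇(¬p → ¬q) is F. ✗
v: □¬q is T, ◇(¬p → ¬q) is T. ✓
y: □¬q is T, ◇(¬p → ¬q) is F. ✗
z: □¬q is F, ◇(¬p → ¬q) is F. ✗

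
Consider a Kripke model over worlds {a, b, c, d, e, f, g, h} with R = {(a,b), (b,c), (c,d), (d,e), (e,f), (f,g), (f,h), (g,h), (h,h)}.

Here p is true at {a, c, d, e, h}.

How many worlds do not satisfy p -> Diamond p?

a: p is T, Diamond p is F. ✗
b: p is F, Diamond p is T. ✓
c: p is T, Diamond p is T. ✓
d: p is T, Diamond p is T. ✓
e: p is T, Diamond p is F. ✗
f: p is F, Diamond p is T. ✓
g: p is F, Diamond p is T. ✓
h: p is T, Diamond p is T. ✓
Satisfying worlds: {b, c, d, f, g, h}.
So p -> Diamond p fails at the other 2 worlds.

2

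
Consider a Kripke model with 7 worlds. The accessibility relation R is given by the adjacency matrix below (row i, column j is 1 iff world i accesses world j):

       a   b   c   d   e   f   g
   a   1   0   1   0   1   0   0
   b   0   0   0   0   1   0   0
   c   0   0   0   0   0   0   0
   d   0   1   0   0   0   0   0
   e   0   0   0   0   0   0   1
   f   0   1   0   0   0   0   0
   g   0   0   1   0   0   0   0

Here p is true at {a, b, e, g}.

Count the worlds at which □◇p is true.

a: successors {a, c, e}; ◇p there: a:T, c:F, e:T. ✗
b: successors {e}; ◇p there: e:T. ✓
c: no successors, so □◇p holds vacuously. ✓
d: successors {b}; ◇p there: b:T. ✓
e: successors {g}; ◇p there: g:F. ✗
f: successors {b}; ◇p there: b:T. ✓
g: successors {c}; ◇p there: c:F. ✗
Satisfying worlds: {b, c, d, f}.

4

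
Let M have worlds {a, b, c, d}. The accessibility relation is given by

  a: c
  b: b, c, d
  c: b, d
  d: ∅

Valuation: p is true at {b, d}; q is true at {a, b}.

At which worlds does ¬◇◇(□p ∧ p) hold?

{d}

a: ◇◇(□p ∧ p) is T. ✗
b: ◇◇(□p ∧ p) is T. ✗
c: ◇◇(□p ∧ p) is T. ✗
d: ◇◇(□p ∧ p) is F. ✓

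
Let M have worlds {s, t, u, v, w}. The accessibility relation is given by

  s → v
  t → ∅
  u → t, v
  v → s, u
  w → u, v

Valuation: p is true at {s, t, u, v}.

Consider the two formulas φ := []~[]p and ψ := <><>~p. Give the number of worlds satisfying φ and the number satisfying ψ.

1 and 0

For []~[]p:
s: successors {v}; ~[]p there: v:F. ✗
t: no successors, so []~[]p holds vacuously. ✓
u: successors {t, v}; ~[]p there: t:F, v:F. ✗
v: successors {s, u}; ~[]p there: s:F, u:F. ✗
w: successors {u, v}; ~[]p there: u:F, v:F. ✗
— 1 world.
For <><>~p:
s: successors {v}; <>~p there: v:F. ✗
t: no successors, so <><>~p fails. ✗
u: successors {t, v}; <>~p there: t:F, v:F. ✗
v: successors {s, u}; <>~p there: s:F, u:F. ✗
w: successors {u, v}; <>~p there: u:F, v:F. ✗
— 0 worlds.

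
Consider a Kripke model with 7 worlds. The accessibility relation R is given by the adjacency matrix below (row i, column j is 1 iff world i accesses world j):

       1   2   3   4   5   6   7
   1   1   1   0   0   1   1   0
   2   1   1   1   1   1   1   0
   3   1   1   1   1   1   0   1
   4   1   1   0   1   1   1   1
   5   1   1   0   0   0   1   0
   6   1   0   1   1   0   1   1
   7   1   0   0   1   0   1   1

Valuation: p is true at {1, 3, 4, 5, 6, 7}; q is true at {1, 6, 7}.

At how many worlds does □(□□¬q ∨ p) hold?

1: successors {1, 2, 5, 6}; □□¬q ∨ p there: 1:T, 2:F, 5:T, 6:T. ✗
2: successors {1, 2, 3, 4, 5, 6}; □□¬q ∨ p there: 1:T, 2:F, 3:T, 4:T, 5:T, 6:T. ✗
3: successors {1, 2, 3, 4, 5, 7}; □□¬q ∨ p there: 1:T, 2:F, 3:T, 4:T, 5:T, 7:T. ✗
4: successors {1, 2, 4, 5, 6, 7}; □□¬q ∨ p there: 1:T, 2:F, 4:T, 5:T, 6:T, 7:T. ✗
5: successors {1, 2, 6}; □□¬q ∨ p there: 1:T, 2:F, 6:T. ✗
6: successors {1, 3, 4, 6, 7}; □□¬q ∨ p there: 1:T, 3:T, 4:T, 6:T, 7:T. ✓
7: successors {1, 4, 6, 7}; □□¬q ∨ p there: 1:T, 4:T, 6:T, 7:T. ✓
Satisfying worlds: {6, 7}.

2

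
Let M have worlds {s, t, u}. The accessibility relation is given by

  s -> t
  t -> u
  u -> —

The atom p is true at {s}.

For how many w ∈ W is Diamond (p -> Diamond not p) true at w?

s: successors {t}; p -> Diamond not p there: t:T. ✓
t: successors {u}; p -> Diamond not p there: u:T. ✓
u: no successors, so Diamond (p -> Diamond not p) fails. ✗
Satisfying worlds: {s, t}.

2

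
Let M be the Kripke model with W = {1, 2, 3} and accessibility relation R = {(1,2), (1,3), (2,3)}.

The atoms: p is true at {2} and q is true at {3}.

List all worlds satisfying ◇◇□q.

{1}

1: successors {2, 3}; ◇□q there: 2:T, 3:F. ✓
2: successors {3}; ◇□q there: 3:F. ✗
3: no successors, so ◇◇□q fails. ✗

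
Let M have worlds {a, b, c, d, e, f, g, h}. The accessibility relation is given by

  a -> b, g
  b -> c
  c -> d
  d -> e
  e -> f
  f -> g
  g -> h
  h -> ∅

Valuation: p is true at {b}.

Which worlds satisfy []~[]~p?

{h}

a: successors {b, g}; ~[]~p there: b:F, g:F. ✗
b: successors {c}; ~[]~p there: c:F. ✗
c: successors {d}; ~[]~p there: d:F. ✗
d: successors {e}; ~[]~p there: e:F. ✗
e: successors {f}; ~[]~p there: f:F. ✗
f: successors {g}; ~[]~p there: g:F. ✗
g: successors {h}; ~[]~p there: h:F. ✗
h: no successors, so []~[]~p holds vacuously. ✓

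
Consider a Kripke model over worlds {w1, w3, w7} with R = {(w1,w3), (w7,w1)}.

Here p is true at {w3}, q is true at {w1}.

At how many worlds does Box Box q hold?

w1: successors {w3}; Box q there: w3:T. ✓
w3: no successors, so Box Box q holds vacuously. ✓
w7: successors {w1}; Box q there: w1:F. ✗
Satisfying worlds: {w1, w3}.

2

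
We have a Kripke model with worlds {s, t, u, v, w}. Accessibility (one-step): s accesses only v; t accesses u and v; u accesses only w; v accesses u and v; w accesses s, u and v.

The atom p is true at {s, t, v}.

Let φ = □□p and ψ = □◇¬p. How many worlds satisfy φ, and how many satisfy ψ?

0 and 4

For □□p:
s: successors {v}; □p there: v:F. ✗
t: successors {u, v}; □p there: u:F, v:F. ✗
u: successors {w}; □p there: w:F. ✗
v: successors {u, v}; □p there: u:F, v:F. ✗
w: successors {s, u, v}; □p there: s:T, u:F, v:F. ✗
— 0 worlds.
For □◇¬p:
s: successors {v}; ◇¬p there: v:T. ✓
t: successors {u, v}; ◇¬p there: u:T, v:T. ✓
u: successors {w}; ◇¬p there: w:T. ✓
v: successors {u, v}; ◇¬p there: u:T, v:T. ✓
w: successors {s, u, v}; ◇¬p there: s:F, u:T, v:T. ✗
— 4 worlds.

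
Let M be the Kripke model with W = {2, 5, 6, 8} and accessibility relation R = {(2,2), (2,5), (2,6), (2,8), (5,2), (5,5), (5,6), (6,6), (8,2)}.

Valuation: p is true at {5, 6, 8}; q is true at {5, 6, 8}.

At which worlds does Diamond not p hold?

2: successors {2, 5, 6, 8}; not p there: 2:T, 5:F, 6:F, 8:F. ✓
5: successors {2, 5, 6}; not p there: 2:T, 5:F, 6:F. ✓
6: successors {6}; not p there: 6:F. ✗
8: successors {2}; not p there: 2:T. ✓

{2, 5, 8}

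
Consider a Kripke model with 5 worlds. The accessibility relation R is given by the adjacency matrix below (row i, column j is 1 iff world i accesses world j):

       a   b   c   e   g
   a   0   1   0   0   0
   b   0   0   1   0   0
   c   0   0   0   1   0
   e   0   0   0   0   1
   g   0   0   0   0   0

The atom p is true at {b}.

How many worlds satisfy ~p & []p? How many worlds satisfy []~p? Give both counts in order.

2 and 4

For ~p & []p:
a: ~p is T, []p is T. ✓
b: ~p is F, []p is F. ✗
c: ~p is T, []p is F. ✗
e: ~p is T, []p is F. ✗
g: ~p is T, []p is T. ✓
— 2 worlds.
For []~p:
a: successors {b}; ~p there: b:F. ✗
b: successors {c}; ~p there: c:T. ✓
c: successors {e}; ~p there: e:T. ✓
e: successors {g}; ~p there: g:T. ✓
g: no successors, so []~p holds vacuously. ✓
— 4 worlds.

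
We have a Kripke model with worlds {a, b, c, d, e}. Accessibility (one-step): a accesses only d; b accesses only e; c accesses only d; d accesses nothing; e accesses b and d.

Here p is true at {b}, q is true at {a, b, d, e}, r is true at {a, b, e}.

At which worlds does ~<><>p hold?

{a, c, d, e}

a: <><>p is F. ✓
b: <><>p is T. ✗
c: <><>p is F. ✓
d: <><>p is F. ✓
e: <><>p is F. ✓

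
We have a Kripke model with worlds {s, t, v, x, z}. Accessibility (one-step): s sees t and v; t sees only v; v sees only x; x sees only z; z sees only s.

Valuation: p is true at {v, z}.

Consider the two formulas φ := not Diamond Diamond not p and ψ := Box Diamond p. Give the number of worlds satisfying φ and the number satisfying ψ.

1 and 2

For not Diamond Diamond not p:
s: Diamond Diamond not p is T. ✗
t: Diamond Diamond not p is T. ✗
v: Diamond Diamond not p is F. ✓
x: Diamond Diamond not p is T. ✗
z: Diamond Diamond not p is T. ✗
— 1 world.
For Box Diamond p:
s: successors {t, v}; Diamond p there: t:T, v:F. ✗
t: successors {v}; Diamond p there: v:F. ✗
v: successors {x}; Diamond p there: x:T. ✓
x: successors {z}; Diamond p there: z:F. ✗
z: successors {s}; Diamond p there: s:T. ✓
— 2 worlds.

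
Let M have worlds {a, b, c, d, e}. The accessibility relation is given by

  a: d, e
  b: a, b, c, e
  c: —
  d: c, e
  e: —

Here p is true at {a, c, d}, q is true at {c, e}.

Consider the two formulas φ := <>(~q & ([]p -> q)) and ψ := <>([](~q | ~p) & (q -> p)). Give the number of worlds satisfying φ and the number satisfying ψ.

For <>(~q & ([]p -> q)):
a: successors {d, e}; ~q & ([]p -> q) there: d:T, e:F. ✓
b: successors {a, b, c, e}; ~q & ([]p -> q) there: a:T, b:T, c:F, e:F. ✓
c: no successors, so <>(~q & ([]p -> q)) fails. ✗
d: successors {c, e}; ~q & ([]p -> q) there: c:F, e:F. ✗
e: no successors, so <>(~q & ([]p -> q)) fails. ✗
— 2 worlds.
For <>([](~q | ~p) & (q -> p)):
a: successors {d, e}; [](~q | ~p) & (q -> p) there: d:F, e:F. ✗
b: successors {a, b, c, e}; [](~q | ~p) & (q -> p) there: a:T, b:F, c:T, e:F. ✓
c: no successors, so <>([](~q | ~p) & (q -> p)) fails. ✗
d: successors {c, e}; [](~q | ~p) & (q -> p) there: c:T, e:F. ✓
e: no successors, so <>([](~q | ~p) & (q -> p)) fails. ✗
— 2 worlds.

2 and 2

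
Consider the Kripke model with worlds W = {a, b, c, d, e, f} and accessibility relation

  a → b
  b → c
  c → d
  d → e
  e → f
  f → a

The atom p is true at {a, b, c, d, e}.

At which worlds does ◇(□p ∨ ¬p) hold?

{a, b, c, e, f}

a: successors {b}; □p ∨ ¬p there: b:T. ✓
b: successors {c}; □p ∨ ¬p there: c:T. ✓
c: successors {d}; □p ∨ ¬p there: d:T. ✓
d: successors {e}; □p ∨ ¬p there: e:F. ✗
e: successors {f}; □p ∨ ¬p there: f:T. ✓
f: successors {a}; □p ∨ ¬p there: a:T. ✓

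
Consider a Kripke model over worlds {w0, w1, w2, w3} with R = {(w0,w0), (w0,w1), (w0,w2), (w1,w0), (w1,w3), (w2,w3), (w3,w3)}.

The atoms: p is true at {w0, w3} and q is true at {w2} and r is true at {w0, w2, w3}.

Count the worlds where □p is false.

w0: successors {w0, w1, w2}; p there: w0:T, w1:F, w2:F. ✗
w1: successors {w0, w3}; p there: w0:T, w3:T. ✓
w2: successors {w3}; p there: w3:T. ✓
w3: successors {w3}; p there: w3:T. ✓
Satisfying worlds: {w1, w2, w3}.
So □p fails at the other 1 world.

1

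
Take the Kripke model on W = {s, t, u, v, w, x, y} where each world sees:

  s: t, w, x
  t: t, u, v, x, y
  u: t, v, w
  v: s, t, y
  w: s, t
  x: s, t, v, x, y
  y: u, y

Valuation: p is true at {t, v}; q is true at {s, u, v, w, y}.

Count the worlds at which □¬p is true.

s: successors {t, w, x}; ¬p there: t:F, w:T, x:T. ✗
t: successors {t, u, v, x, y}; ¬p there: t:F, u:T, v:F, x:T, y:T. ✗
u: successors {t, v, w}; ¬p there: t:F, v:F, w:T. ✗
v: successors {s, t, y}; ¬p there: s:T, t:F, y:T. ✗
w: successors {s, t}; ¬p there: s:T, t:F. ✗
x: successors {s, t, v, x, y}; ¬p there: s:T, t:F, v:F, x:T, y:T. ✗
y: successors {u, y}; ¬p there: u:T, y:T. ✓
Satisfying worlds: {y}.

1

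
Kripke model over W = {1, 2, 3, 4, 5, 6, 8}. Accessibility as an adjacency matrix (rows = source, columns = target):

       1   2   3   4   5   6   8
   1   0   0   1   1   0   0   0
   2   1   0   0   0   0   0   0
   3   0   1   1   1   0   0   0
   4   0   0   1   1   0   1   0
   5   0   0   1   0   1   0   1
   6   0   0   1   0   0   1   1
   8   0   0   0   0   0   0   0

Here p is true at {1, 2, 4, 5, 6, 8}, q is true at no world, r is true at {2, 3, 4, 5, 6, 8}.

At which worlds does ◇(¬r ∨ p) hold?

1: successors {3, 4}; ¬r ∨ p there: 3:F, 4:T. ✓
2: successors {1}; ¬r ∨ p there: 1:T. ✓
3: successors {2, 3, 4}; ¬r ∨ p there: 2:T, 3:F, 4:T. ✓
4: successors {3, 4, 6}; ¬r ∨ p there: 3:F, 4:T, 6:T. ✓
5: successors {3, 5, 8}; ¬r ∨ p there: 3:F, 5:T, 8:T. ✓
6: successors {3, 6, 8}; ¬r ∨ p there: 3:F, 6:T, 8:T. ✓
8: no successors, so ◇(¬r ∨ p) fails. ✗

{1, 2, 3, 4, 5, 6}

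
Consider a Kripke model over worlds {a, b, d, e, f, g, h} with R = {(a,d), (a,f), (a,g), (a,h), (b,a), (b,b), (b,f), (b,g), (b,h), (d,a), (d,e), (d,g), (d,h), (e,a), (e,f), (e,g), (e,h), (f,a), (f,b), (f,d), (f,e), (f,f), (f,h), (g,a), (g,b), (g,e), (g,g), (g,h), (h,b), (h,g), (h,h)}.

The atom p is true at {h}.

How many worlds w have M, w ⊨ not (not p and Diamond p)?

1

a: not p and Diamond p is T. ✗
b: not p and Diamond p is T. ✗
d: not p and Diamond p is T. ✗
e: not p and Diamond p is T. ✗
f: not p and Diamond p is T. ✗
g: not p and Diamond p is T. ✗
h: not p and Diamond p is F. ✓
Satisfying worlds: {h}.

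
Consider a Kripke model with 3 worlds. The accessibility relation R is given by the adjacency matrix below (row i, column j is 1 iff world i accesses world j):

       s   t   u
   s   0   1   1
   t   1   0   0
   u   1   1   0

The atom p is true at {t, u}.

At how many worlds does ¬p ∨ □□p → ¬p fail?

s: ¬p ∨ □□p is T, ¬p is T. ✓
t: ¬p ∨ □□p is T, ¬p is F. ✗
u: ¬p ∨ □□p is F, ¬p is F. ✓
Satisfying worlds: {s, u}.
So ¬p ∨ □□p → ¬p fails at the other 1 world.

1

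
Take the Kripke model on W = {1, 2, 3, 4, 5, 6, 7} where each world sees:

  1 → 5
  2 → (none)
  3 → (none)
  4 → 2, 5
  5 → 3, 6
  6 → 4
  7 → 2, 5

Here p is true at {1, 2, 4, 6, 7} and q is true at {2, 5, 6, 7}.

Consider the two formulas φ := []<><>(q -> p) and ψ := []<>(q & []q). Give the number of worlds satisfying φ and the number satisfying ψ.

For []<><>(q -> p):
1: successors {5}; <><>(q -> p) there: 5:T. ✓
2: no successors, so []<><>(q -> p) holds vacuously. ✓
3: no successors, so []<><>(q -> p) holds vacuously. ✓
4: successors {2, 5}; <><>(q -> p) there: 2:F, 5:T. ✗
5: successors {3, 6}; <><>(q -> p) there: 3:F, 6:T. ✗
6: successors {4}; <><>(q -> p) there: 4:T. ✓
7: successors {2, 5}; <><>(q -> p) there: 2:F, 5:T. ✗
— 4 worlds.
For []<>(q & []q):
1: successors {5}; <>(q & []q) there: 5:F. ✗
2: no successors, so []<>(q & []q) holds vacuously. ✓
3: no successors, so []<>(q & []q) holds vacuously. ✓
4: successors {2, 5}; <>(q & []q) there: 2:F, 5:F. ✗
5: successors {3, 6}; <>(q & []q) there: 3:F, 6:F. ✗
6: successors {4}; <>(q & []q) there: 4:T. ✓
7: successors {2, 5}; <>(q & []q) there: 2:F, 5:F. ✗
— 3 worlds.

4 and 3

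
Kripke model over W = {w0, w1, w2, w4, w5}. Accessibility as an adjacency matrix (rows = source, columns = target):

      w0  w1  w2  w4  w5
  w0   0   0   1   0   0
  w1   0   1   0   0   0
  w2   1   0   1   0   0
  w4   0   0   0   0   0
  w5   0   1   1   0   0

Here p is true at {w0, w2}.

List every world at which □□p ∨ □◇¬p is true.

{w0, w1, w2, w4}

w0: □□p is T, □◇¬p is F. ✓
w1: □□p is F, □◇¬p is T. ✓
w2: □□p is T, □◇¬p is F. ✓
w4: □□p is T, □◇¬p is T. ✓
w5: □□p is F, □◇¬p is F. ✗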